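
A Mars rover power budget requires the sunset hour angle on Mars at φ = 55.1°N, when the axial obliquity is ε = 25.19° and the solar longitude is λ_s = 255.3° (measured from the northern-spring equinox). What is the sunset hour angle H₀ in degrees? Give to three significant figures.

H₀ = 49.6°

Solar declination: sin δ = sin ε · sin λ_s = sin 25.19° × sin 255.3° = -0.41169, so δ = -24.311°.
cos H₀ = −tan φ · tan δ = −tan(+55.1°) × tan(-24.311°) = 0.6476, so H₀ = 0.8664 rad = 49.64°.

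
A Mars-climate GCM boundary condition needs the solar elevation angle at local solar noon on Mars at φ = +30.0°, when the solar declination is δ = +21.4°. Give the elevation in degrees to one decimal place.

At local noon the hour angle is zero, so the zenith angle equals |φ − δ| = |+30.0° − (+21.400°)| = 8.600°.
Elevation = 90° − 8.600° = 81.4°.

81.4°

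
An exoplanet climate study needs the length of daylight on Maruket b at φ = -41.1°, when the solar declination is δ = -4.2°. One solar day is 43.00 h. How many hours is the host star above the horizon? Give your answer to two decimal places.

22.38 h

cos H₀ = −tan φ · tan δ = −tan(-41.1°) × tan(-4.200°) = -0.0641, so H₀ = 1.6349 rad = 93.67°.
Daylight = 2H₀/(2π) × 43.00 h = (1.6349/π) × 43.00 = 22.38 h.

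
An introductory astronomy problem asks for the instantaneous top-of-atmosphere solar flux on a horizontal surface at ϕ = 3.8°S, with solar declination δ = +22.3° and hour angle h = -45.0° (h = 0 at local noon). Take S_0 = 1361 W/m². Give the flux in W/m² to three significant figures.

cos θ_z = sin ϕ sin δ + cos ϕ cos δ cos h = -0.025148 + 0.652784 = 0.627636.
Flux = S_0 · cos θ_z = 1361 × 0.627636 = 854.2 W/m².

854 W/m²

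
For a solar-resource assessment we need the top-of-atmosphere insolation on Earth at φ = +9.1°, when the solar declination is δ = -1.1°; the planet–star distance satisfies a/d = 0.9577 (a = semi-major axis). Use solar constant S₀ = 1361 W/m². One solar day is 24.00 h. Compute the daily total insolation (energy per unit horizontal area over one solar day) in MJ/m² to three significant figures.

33.7 MJ/m²

cos H₀ = −tan(+9.1°) tan(-1.100°) = 0.0031, H₀ = 1.5677 rad.
Bracket: H₀ sin φ sin δ + cos φ cos δ sin H₀ = 1.5677×0.15816×-0.01920 + 0.98741×0.99982×1.00000 = -0.004761 + 0.987232 = 0.982471.
Inverse-square distance factor (a/d)² = 0.9577² = 0.917189.
Q̄ = (S₀/π) × 0.917189 × [bracket] = (1361/π) × 0.917189 × 0.982471 = 390.38 W/m².
Daily total = Q̄ × 24.00 h × 3600 s/h = 390.38 × 24.00 × 3600 / 10⁶ = 33.73 MJ/m².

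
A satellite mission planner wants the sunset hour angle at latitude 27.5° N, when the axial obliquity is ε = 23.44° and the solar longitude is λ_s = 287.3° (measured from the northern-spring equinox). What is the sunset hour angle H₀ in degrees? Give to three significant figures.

Solar declination: sin δ = sin ε · sin λ_s = sin 23.44° × sin 287.3° = -0.37979, so δ = -22.321°.
cos H₀ = −tan φ · tan δ = −tan(+27.5°) × tan(-22.321°) = 0.2137, so H₀ = 1.3554 rad = 77.66°.

H₀ = 77.7°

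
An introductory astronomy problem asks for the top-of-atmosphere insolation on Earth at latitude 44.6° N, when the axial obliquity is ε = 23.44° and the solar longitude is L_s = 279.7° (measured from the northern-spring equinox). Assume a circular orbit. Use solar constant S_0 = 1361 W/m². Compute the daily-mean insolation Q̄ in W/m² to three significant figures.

Q̄ ≈ 122 W/m²

Solar declination: sin δ = sin ε · sin L_s = sin 23.44° × sin 279.7° = -0.39210, so δ = -23.085°.
cos h₀ = −tan(+44.6°) tan(-23.085°) = 0.4203, h₀ = 1.1370 rad.
Bracket: h₀ sin ϕ sin δ + cos ϕ cos δ sin h₀ = 1.1370×0.70215×-0.39210 + 0.71203×0.91992×0.90737 = -0.313031 + 0.594337 = 0.281306.
Q̄ = (S_0/π) × [bracket] = (1361/π) × 0.281306 = 121.9 W/m².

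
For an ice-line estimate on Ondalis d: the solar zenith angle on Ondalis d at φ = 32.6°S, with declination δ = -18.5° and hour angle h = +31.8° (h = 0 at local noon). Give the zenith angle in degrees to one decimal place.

cos θ_z = sin φ sin δ + cos φ cos δ cos h = 0.170954 + 0.678994 = 0.849948.
θ_z = arccos(0.849948) = 31.8°.

θ_z = 31.8°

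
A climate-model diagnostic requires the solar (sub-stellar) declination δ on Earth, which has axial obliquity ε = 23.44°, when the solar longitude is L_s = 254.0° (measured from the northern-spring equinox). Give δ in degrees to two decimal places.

δ = -22.48°

sin δ = sin ε · sin L_s = sin 23.44° × sin 254.0° = -0.382379.
δ = arcsin(-0.382379) = -22.48°.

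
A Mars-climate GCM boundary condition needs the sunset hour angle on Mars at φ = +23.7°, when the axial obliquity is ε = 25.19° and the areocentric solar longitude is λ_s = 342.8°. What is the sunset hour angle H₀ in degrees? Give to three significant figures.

sin δ = sin 25.19° × sin 342.8° = -0.12586, so δ = -7.230°.
cos H₀ = −tan φ · tan δ = −tan(+23.7°) × tan(-7.230°) = 0.0557, so H₀ = 1.5151 rad = 86.81°.

H₀ = 86.8°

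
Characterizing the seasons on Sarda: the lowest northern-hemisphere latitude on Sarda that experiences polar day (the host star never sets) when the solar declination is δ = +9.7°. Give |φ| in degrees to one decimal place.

Polar day requires cos H₀ = −tan φ tan δ ≤ −1, i.e. tan φ tan δ ≥ 1.
The boundary is |tan φ| · |tan δ| = 1, so |φ| = 90° − |δ| = 90° − 9.7° = 80.3° in the northern hemisphere.

|φ| = 80.3°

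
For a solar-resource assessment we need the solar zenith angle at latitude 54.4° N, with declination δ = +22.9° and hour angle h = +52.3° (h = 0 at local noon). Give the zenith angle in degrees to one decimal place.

cos θ_z = sin ϕ sin δ + cos ϕ cos δ cos h = 0.316397 + 0.327927 = 0.644324.
θ_z = arccos(0.644324) = 49.9°.

θ_z = 49.9°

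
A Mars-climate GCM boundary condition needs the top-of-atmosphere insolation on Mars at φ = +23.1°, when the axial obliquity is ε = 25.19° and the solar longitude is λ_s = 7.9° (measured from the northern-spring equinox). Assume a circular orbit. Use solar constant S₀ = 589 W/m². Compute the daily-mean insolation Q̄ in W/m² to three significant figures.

Q̄ ≈ 179 W/m²

Solar declination: sin δ = sin ε · sin λ_s = sin 25.19° × sin 7.9° = 0.05850, so δ = +3.354°.
cos H₀ = −tan(+23.1°) tan(+3.354°) = -0.0250, H₀ = 1.5958 rad.
Bracket: H₀ sin φ sin δ + cos φ cos δ sin H₀ = 1.5958×0.39234×0.05850 + 0.91982×0.99829×0.99969 = 0.036627 + 0.917962 = 0.954589.
Q̄ = (S₀/π) × [bracket] = (589/π) × 0.954589 = 179.0 W/m².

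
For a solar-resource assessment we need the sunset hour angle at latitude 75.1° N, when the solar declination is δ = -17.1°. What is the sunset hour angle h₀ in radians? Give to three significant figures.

cos h₀ = −tan ϕ · tan δ = 1.1562 ≥ 1, so the Sun never rises (polar night) and h₀ = 0.

h₀ = 0.00 rad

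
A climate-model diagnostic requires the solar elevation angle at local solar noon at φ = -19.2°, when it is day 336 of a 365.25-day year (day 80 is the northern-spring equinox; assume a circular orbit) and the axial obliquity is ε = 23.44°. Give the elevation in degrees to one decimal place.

86.9°

Solar longitude: λ_s = 360° × (336 − 80)/365.25 = 252.320°.
sin δ = sin 23.44° × sin 252.320° = -0.37900, so δ = -22.272°.
At local noon the hour angle is zero, so the zenith angle equals |φ − δ| = |-19.2° − (-22.272°)| = 3.072°.
Elevation = 90° − 3.072° = 86.9°.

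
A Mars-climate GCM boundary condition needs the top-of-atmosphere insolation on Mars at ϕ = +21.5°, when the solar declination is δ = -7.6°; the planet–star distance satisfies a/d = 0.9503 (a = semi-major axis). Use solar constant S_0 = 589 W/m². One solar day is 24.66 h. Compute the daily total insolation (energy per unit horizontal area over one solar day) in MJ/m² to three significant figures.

12.7 MJ/m²

cos h₀ = −tan(+21.5°) tan(-7.600°) = 0.0526, h₀ = 1.5182 rad.
Bracket: h₀ sin ϕ sin δ + cos ϕ cos δ sin h₀ = 1.5182×0.36650×-0.13226 + 0.93042×0.99122×0.99862 = -0.073592 + 0.920978 = 0.847386.
Inverse-square distance factor (a/d)² = 0.9503² = 0.903070.
Q̄ = (S_0/π) × 0.903070 × [bracket] = (589/π) × 0.903070 × 0.847386 = 143.47 W/m².
Daily total = Q̄ × 24.66 h × 3600 s/h = 143.47 × 24.66 × 3600 / 10⁶ = 12.74 MJ/m².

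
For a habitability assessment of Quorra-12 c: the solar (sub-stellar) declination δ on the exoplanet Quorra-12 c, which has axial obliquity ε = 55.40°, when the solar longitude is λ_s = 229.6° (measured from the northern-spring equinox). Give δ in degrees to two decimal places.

sin δ = sin ε · sin λ_s = sin 55.40° × sin 229.6° = -0.626850.
δ = arcsin(-0.626850) = -38.82°.

δ = -38.82°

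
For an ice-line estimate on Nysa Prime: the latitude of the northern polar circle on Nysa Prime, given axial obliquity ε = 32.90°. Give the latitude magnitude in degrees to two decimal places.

The polar circle is the lowest latitude that experiences at least one full rotation of continuous daylight at the northern-summer solstice; it lies at |φ| = 90° − ε = 90° − 32.90° = 57.10°.

57.10°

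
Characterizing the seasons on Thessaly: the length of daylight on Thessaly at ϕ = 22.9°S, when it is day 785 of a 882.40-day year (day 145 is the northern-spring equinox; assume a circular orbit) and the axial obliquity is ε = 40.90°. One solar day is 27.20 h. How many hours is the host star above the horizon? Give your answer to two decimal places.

16.77 h

Solar longitude: L_s = 360° × (785 − 145)/882.40 = 261.106°.
sin δ = sin 40.90° × sin 261.106° = -0.64687, so δ = -40.306°.
cos h₀ = −tan ϕ · tan δ = −tan(-22.9°) × tan(-40.306°) = -0.3583, so h₀ = 1.9373 rad = 111.00°.
Daylight = 2h₀/(2π) × 27.20 h = (1.9373/π) × 27.20 = 16.77 h.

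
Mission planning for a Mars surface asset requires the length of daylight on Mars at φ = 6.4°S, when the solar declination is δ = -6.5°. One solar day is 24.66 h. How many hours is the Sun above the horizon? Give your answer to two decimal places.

12.43 h

cos H₀ = −tan φ · tan δ = −tan(-6.4°) × tan(-6.500°) = -0.0128, so H₀ = 1.5836 rad = 90.73°.
Daylight = 2H₀/(2π) × 24.66 h = (1.5836/π) × 24.66 = 12.43 h.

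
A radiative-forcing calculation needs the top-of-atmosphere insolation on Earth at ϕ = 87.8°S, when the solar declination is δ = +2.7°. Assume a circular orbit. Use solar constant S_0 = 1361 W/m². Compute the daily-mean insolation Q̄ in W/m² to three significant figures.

cos h₀ = −tan(-87.8°) tan(+2.700°) = 1.2276 ≥ 1 ⇒ polar night, h₀ = 0 and Q̄ = 0.

Q̄ ≈ 0.00 W/m²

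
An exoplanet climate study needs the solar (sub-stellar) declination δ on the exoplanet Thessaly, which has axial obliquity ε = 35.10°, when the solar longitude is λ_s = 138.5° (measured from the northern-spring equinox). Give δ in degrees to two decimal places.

sin δ = sin ε · sin λ_s = sin 35.10° × sin 138.5° = 0.381010.
δ = arcsin(0.381010) = +22.40°.

δ = +22.40°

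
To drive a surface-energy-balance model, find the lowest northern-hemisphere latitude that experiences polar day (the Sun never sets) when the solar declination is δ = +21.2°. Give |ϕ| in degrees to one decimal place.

Polar day requires cos h₀ = −tan ϕ tan δ ≤ −1, i.e. tan ϕ tan δ ≥ 1.
The boundary is |tan ϕ| · |tan δ| = 1, so |ϕ| = 90° − |δ| = 90° − 21.2° = 68.8° in the northern hemisphere.

|ϕ| = 68.8°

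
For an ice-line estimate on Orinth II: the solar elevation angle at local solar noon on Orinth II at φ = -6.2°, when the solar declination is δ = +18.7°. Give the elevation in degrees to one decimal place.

At local noon the hour angle is zero, so the zenith angle equals |φ − δ| = |-6.2° − (+18.700°)| = 24.900°.
Elevation = 90° − 24.900° = 65.1°.

65.1°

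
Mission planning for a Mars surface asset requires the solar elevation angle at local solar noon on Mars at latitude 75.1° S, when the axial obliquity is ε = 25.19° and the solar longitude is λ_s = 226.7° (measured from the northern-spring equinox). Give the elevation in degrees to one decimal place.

32.9°

Solar declination: sin δ = sin ε · sin λ_s = sin 25.19° × sin 226.7° = -0.30976, so δ = -18.045°.
At local noon the hour angle is zero, so the zenith angle equals |φ − δ| = |-75.1° − (-18.045°)| = 57.055°.
Elevation = 90° − 57.055° = 32.9°.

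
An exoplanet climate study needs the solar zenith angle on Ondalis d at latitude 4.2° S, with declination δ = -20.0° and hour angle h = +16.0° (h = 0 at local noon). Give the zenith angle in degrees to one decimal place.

θ_z = 22.2°

cos θ_z = sin φ sin δ + cos φ cos δ cos h = 0.025049 + 0.900865 = 0.925914.
θ_z = arccos(0.925914) = 22.2°.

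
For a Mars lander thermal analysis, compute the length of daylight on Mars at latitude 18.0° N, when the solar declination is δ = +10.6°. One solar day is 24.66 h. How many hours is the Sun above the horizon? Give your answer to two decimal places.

12.81 h

cos H₀ = −tan φ · tan δ = −tan(+18.0°) × tan(+10.600°) = -0.0608, so H₀ = 1.6316 rad = 93.49°.
Daylight = 2H₀/(2π) × 24.66 h = (1.6316/π) × 24.66 = 12.81 h.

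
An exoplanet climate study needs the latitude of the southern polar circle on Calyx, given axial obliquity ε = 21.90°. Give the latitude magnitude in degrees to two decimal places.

The polar circle is the lowest latitude that experiences at least one full rotation of continuous darkness at the northern-summer solstice; it lies at |φ| = 90° − ε = 90° − 21.90° = 68.10°.

68.10°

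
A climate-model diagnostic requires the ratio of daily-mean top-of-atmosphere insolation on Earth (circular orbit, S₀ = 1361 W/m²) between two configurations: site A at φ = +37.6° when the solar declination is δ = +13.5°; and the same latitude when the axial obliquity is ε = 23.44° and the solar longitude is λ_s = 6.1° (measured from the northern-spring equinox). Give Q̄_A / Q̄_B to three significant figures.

Q̄_A / Q̄_B ≈ 1.21

— Configuration A (φ=+37.6°):
cos H₀ = −tan(+37.6°) tan(+13.500°) = -0.1849, H₀ = 1.7568 rad.
Bracket: H₀ sin φ sin δ + cos φ cos δ sin H₀ = 1.7568×0.61015×0.23345 + 0.79229×0.97237×0.98276 = 0.250238 + 0.757117 = 1.007355.
Q̄ = (S₀/π) × [bracket] = (1361/π) × 1.007355 = 436.41 W/m².
— Configuration B (φ=+37.6°):
Solar declination: sin δ = sin ε · sin λ_s = sin 23.44° × sin 6.1° = 0.04227, so δ = +2.423°.
cos H₀ = −tan(+37.6°) tan(+2.423°) = -0.0326, H₀ = 1.6034 rad.
Bracket: H₀ sin φ sin δ + cos φ cos δ sin H₀ = 1.6034×0.61015×0.04227 + 0.79229×0.99911×0.99947 = 0.041353 + 0.791165 = 0.832518.
Q̄ = (S₀/π) × [bracket] = (1361/π) × 0.832518 = 360.66 W/m².
Ratio Q̄_A / Q̄_B = 436.41 / 360.66 = 1.210.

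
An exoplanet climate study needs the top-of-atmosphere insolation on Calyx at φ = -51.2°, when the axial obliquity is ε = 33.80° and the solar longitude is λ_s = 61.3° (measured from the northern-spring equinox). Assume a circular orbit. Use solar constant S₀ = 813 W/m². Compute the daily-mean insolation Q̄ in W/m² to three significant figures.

Q̄ ≈ 22.8 W/m²

Solar declination: sin δ = sin ε · sin λ_s = sin 33.80° × sin 61.3° = 0.48795, so δ = +29.206°.
cos H₀ = −tan(-51.2°) tan(+29.206°) = 0.6953, H₀ = 0.8020 rad.
Bracket: H₀ sin φ sin δ + cos φ cos δ sin H₀ = 0.8020×-0.77934×0.48795 + 0.62660×0.87287×0.71874 = -0.304984 + 0.393108 = 0.088124.
Q̄ = (S₀/π) × [bracket] = (813/π) × 0.088124 = 22.81 W/m².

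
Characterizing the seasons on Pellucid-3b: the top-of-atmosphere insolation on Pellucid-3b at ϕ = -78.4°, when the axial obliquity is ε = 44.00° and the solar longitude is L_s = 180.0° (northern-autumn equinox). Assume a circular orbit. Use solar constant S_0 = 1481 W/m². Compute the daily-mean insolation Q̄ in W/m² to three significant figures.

Solar declination: sin δ = sin ε · sin L_s = sin 44.00° × sin 180.0° = 0.00000, so δ = +0.000°.
cos h₀ = −tan(-78.4°) tan(+0.000°) = 0.0000, h₀ = 1.5708 rad.
Bracket: h₀ sin ϕ sin δ + cos ϕ cos δ sin h₀ = 1.5708×-0.97958×0.00000 + 0.20108×1.00000×1.00000 = -0.000000 + 0.201080 = 0.201080.
Q̄ = (S_0/π) × [bracket] = (1481/π) × 0.201080 = 94.79 W/m².

Q̄ ≈ 94.8 W/m²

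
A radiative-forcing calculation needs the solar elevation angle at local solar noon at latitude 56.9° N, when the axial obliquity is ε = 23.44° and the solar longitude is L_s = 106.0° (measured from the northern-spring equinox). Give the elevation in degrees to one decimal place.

55.6°

Solar declination: sin δ = sin ε · sin L_s = sin 23.44° × sin 106.0° = 0.38238, so δ = +22.481°.
At local noon the hour angle is zero, so the zenith angle equals |ϕ − δ| = |+56.9° − (+22.481°)| = 34.419°.
Elevation = 90° − 34.419° = 55.6°.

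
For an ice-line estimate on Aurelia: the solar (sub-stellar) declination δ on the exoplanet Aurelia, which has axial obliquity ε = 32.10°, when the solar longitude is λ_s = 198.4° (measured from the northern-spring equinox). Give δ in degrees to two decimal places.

δ = -9.66°

sin δ = sin ε · sin λ_s = sin 32.10° × sin 198.4° = -0.167735.
δ = arcsin(-0.167735) = -9.66°.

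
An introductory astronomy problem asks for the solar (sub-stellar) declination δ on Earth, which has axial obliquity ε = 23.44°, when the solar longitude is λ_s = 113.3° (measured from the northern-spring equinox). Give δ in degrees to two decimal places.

δ = +21.43°

sin δ = sin ε · sin λ_s = sin 23.44° × sin 113.3° = 0.365347.
δ = arcsin(0.365347) = +21.43°.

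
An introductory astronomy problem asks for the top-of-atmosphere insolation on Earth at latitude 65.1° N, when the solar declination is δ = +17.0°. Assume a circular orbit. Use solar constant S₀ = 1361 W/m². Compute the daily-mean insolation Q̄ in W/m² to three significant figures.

cos H₀ = −tan(+65.1°) tan(+17.000°) = -0.6586, H₀ = 2.2898 rad.
Bracket: H₀ sin φ sin δ + cos φ cos δ sin H₀ = 2.2898×0.90704×0.29237 + 0.42104×0.95630×0.75246 = 0.607235 + 0.302971 = 0.910206.
Q̄ = (S₀/π) × [bracket] = (1361/π) × 0.910206 = 394.3 W/m².

Q̄ ≈ 394 W/m²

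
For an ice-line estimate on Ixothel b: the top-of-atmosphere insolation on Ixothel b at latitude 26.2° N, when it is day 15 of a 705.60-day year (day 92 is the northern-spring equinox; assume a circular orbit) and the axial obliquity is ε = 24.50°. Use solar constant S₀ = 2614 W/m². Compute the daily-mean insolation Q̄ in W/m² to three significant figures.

Q̄ ≈ 575 W/m²

Solar longitude: λ_s = 360° × (15 − 92)/705.60 = -39.286°, i.e. -39.286° + 360° = 320.714°.
sin δ = sin 24.50° × sin 320.714° = -0.26258, so δ = -15.223°.
cos H₀ = −tan(+26.2°) tan(-15.223°) = 0.1339, H₀ = 1.4365 rad.
Bracket: H₀ sin φ sin δ + cos φ cos δ sin H₀ = 1.4365×0.44151×-0.26258 + 0.89726×0.96491×0.99099 = -0.166536 + 0.857975 = 0.691439.
Q̄ = (S₀/π) × [bracket] = (2614/π) × 0.691439 = 575.3 W/m².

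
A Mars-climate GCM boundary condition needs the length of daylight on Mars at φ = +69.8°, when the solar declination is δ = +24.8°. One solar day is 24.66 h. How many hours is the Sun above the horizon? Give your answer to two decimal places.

Sunrise equation: cos H₀ = −tan φ · tan δ = -1.2559 ≤ −1, so the Sun never sets (polar day) and H₀ = π.
Daylight = 2H₀/(2π) × 24.66 h = (3.1416/π) × 24.66 = 24.66 h.

24.66 h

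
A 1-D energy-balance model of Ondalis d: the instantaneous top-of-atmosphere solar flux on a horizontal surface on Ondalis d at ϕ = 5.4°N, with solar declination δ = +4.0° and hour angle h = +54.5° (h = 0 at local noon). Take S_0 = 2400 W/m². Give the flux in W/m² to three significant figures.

1.40e+03 W/m²

cos θ_z = sin ϕ sin δ + cos ϕ cos δ cos h = 0.006565 + 0.576717 = 0.583282.
Flux = S_0 · cos θ_z = 2400 × 0.583282 = 1400 W/m².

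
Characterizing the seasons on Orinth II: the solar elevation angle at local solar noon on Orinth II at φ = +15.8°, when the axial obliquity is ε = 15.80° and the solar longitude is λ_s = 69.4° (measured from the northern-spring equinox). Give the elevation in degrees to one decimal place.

Solar declination: sin δ = sin ε · sin λ_s = sin 15.80° × sin 69.4° = 0.25487, so δ = +14.766°.
At local noon the hour angle is zero, so the zenith angle equals |φ − δ| = |+15.8° − (+14.766°)| = 1.034°.
Elevation = 90° − 1.034° = 89.0°.

89.0°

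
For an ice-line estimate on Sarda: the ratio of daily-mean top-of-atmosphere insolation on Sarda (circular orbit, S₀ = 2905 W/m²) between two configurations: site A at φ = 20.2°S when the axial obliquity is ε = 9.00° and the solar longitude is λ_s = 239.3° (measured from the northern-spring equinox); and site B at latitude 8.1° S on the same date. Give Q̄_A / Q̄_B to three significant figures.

— Configuration A (φ=-20.2°):
Solar declination: sin δ = sin ε · sin λ_s = sin 9.00° × sin 239.3° = -0.13451, so δ = -7.730°.
cos H₀ = −tan(-20.2°) tan(-7.730°) = -0.0499, H₀ = 1.6208 rad.
Bracket: H₀ sin φ sin δ + cos φ cos δ sin H₀ = 1.6208×-0.34530×-0.13451 + 0.93849×0.99091×0.99875 = 0.075280 + 0.928797 = 1.004077.
Q̄ = (S₀/π) × [bracket] = (2905/π) × 1.004077 = 928.46 W/m².
— Configuration B (φ=-8.1°):
cos H₀ = −tan(-8.1°) tan(-7.730°) = -0.0193, H₀ = 1.5901 rad.
Bracket: H₀ sin φ sin δ + cos φ cos δ sin H₀ = 1.5901×-0.14090×-0.13451 + 0.99002×0.99091×0.99981 = 0.030136 + 0.980834 = 1.010970.
Q̄ = (S₀/π) × [bracket] = (2905/π) × 1.010970 = 934.83 W/m².
Ratio Q̄_A / Q̄_B = 928.46 / 934.83 = 0.9932.

Q̄_A / Q̄_B ≈ 0.993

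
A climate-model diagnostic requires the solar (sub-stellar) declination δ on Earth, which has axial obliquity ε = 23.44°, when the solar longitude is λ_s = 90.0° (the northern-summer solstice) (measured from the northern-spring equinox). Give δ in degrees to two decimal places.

sin δ = sin ε · sin λ_s = sin 23.44° × sin 90.0° = 0.397789.
δ = arcsin(0.397789) = +23.44°.

δ = +23.44°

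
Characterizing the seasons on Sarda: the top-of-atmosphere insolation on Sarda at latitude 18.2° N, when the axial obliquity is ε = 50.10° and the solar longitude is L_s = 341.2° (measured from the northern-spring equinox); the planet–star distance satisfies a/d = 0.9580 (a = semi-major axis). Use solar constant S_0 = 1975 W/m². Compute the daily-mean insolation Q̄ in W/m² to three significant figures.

Solar declination: sin δ = sin ε · sin L_s = sin 50.10° × sin 341.2° = -0.24723, so δ = -14.314°.
cos h₀ = −tan(+18.2°) tan(-14.314°) = 0.0839, h₀ = 1.4868 rad.
Bracket: h₀ sin ϕ sin δ + cos ϕ cos δ sin h₀ = 1.4868×0.31233×-0.24723 + 0.94997×0.96896×0.99648 = -0.114807 + 0.917243 = 0.802436.
Inverse-square distance factor (a/d)² = 0.9580² = 0.917764.
Q̄ = (S_0/π) × 0.917764 × [bracket] = (1975/π) × 0.917764 × 0.802436 = 463.0 W/m².

Q̄ ≈ 463 W/m²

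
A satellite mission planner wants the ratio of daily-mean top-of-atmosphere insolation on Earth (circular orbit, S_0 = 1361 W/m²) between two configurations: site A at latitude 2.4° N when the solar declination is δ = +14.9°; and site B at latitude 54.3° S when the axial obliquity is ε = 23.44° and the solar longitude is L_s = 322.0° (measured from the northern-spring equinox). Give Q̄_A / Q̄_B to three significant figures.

— Configuration A (ϕ=+2.4°):
cos h₀ = −tan(+2.4°) tan(+14.900°) = -0.0112, h₀ = 1.5819 rad.
Bracket: h₀ sin ϕ sin δ + cos ϕ cos δ sin h₀ = 1.5819×0.04188×0.25713 + 0.99912×0.96638×0.99994 = 0.017035 + 0.965472 = 0.982507.
Q̄ = (S_0/π) × [bracket] = (1361/π) × 0.982507 = 425.64 W/m².
— Configuration B (ϕ=-54.3°):
Solar declination: sin δ = sin ε · sin L_s = sin 23.44° × sin 322.0° = -0.24490, so δ = -14.176°.
cos h₀ = −tan(-54.3°) tan(-14.176°) = -0.3515, h₀ = 1.9300 rad.
Bracket: h₀ sin ϕ sin δ + cos ϕ cos δ sin h₀ = 1.9300×-0.81208×-0.24490 + 0.58354×0.96955×0.93618 = 0.383835 + 0.529664 = 0.913499.
Q̄ = (S_0/π) × [bracket] = (1361/π) × 0.913499 = 395.75 W/m².
Ratio Q̄_A / Q̄_B = 425.64 / 395.75 = 1.076.

Q̄_A / Q̄_B ≈ 1.08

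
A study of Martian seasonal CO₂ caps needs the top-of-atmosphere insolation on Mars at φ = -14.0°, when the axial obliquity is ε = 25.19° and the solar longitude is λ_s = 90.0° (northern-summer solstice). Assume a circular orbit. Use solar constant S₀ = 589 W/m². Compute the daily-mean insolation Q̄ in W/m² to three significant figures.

Q̄ ≈ 135 W/m²

Solar declination: sin δ = sin ε · sin λ_s = sin 25.19° × sin 90.0° = 0.42562, so δ = +25.190°.
cos H₀ = −tan(-14.0°) tan(+25.190°) = 0.1173, H₀ = 1.4533 rad.
Bracket: H₀ sin φ sin δ + cos φ cos δ sin H₀ = 1.4533×-0.24192×0.42562 + 0.97030×0.90490×0.99310 = -0.149640 + 0.871966 = 0.722326.
Q̄ = (S₀/π) × [bracket] = (589/π) × 0.722326 = 135.4 W/m².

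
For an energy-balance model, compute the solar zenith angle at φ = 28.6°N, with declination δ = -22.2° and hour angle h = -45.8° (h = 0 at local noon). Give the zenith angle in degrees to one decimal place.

θ_z = 67.3°

cos θ_z = sin φ sin δ + cos φ cos δ cos h = -0.180869 + 0.566725 = 0.385856.
θ_z = arccos(0.385856) = 67.3°.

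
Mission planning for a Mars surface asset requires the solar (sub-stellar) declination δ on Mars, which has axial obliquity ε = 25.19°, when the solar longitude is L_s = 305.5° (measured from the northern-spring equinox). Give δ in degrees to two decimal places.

sin δ = sin ε · sin L_s = sin 25.19° × sin 305.5° = -0.346505.
δ = arcsin(-0.346505) = -20.27°.

δ = -20.27°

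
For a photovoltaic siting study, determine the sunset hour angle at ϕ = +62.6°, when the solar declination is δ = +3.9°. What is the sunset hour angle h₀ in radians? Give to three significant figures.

h₀ = 1.70 rad

cos h₀ = −tan ϕ · tan δ = −tan(+62.6°) × tan(+3.900°) = -0.1315, so h₀ = 1.7027 rad = 97.56°.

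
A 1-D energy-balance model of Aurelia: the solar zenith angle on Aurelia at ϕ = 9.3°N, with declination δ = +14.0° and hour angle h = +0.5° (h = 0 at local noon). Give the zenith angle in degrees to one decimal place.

θ_z = 4.7°

cos θ_z = sin ϕ sin δ + cos ϕ cos δ cos h = 0.039096 + 0.957505 = 0.996601.
θ_z = arccos(0.996601) = 4.7°.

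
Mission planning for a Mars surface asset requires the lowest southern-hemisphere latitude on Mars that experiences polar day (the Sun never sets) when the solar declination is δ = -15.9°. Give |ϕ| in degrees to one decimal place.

Polar day requires cos h₀ = −tan ϕ tan δ ≤ −1, i.e. tan ϕ tan δ ≥ 1.
The boundary is |tan ϕ| · |tan δ| = 1, so |ϕ| = 90° − |δ| = 90° − 15.9° = 74.1° in the southern hemisphere.

|ϕ| = 74.1°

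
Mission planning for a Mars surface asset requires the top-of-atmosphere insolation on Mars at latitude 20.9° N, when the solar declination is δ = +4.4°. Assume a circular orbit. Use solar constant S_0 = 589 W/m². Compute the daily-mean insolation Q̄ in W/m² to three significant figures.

cos h₀ = −tan(+20.9°) tan(+4.400°) = -0.0294, h₀ = 1.6002 rad.
Bracket: h₀ sin ϕ sin δ + cos ϕ cos δ sin h₀ = 1.6002×0.35674×0.07672 + 0.93420×0.99705×0.99957 = 0.043796 + 0.931044 = 0.974840.
Q̄ = (S_0/π) × [bracket] = (589/π) × 0.974840 = 182.8 W/m².

Q̄ ≈ 183 W/m²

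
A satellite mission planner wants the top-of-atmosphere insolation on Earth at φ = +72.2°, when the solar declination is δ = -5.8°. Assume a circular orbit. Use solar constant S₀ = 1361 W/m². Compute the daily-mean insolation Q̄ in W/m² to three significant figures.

cos H₀ = −tan(+72.2°) tan(-5.800°) = 0.3164, H₀ = 1.2489 rad.
Bracket: H₀ sin φ sin δ + cos φ cos δ sin H₀ = 1.2489×0.95213×-0.10106 + 0.30570×0.99488×0.94863 = -0.120172 + 0.288511 = 0.168339.
Q̄ = (S₀/π) × [bracket] = (1361/π) × 0.168339 = 72.93 W/m².

Q̄ ≈ 72.9 W/m²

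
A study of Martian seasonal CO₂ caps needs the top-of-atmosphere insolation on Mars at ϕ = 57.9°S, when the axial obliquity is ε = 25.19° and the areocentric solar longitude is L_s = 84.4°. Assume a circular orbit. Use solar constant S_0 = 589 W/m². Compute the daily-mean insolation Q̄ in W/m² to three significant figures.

Q̄ ≈ 11.1 W/m²

sin δ = sin 25.19° × sin 84.4° = 0.42359, so δ = +25.061°.
cos h₀ = −tan(-57.9°) tan(+25.061°) = 0.7454, h₀ = 0.7296 rad.
Bracket: h₀ sin ϕ sin δ + cos ϕ cos δ sin h₀ = 0.7296×-0.84712×0.42359 + 0.53140×0.90585×0.66657 = -0.261804 + 0.320866 = 0.059062.
Q̄ = (S_0/π) × [bracket] = (589/π) × 0.059062 = 11.07 W/m².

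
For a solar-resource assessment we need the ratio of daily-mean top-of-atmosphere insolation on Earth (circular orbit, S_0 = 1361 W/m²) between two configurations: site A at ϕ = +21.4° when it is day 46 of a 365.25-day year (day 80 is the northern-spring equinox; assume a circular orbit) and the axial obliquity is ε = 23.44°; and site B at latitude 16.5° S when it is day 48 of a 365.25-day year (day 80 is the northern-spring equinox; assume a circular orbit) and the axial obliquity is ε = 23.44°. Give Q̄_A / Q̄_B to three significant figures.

Q̄_A / Q̄_B ≈ 0.761

— Configuration A (ϕ=+21.4°):
Solar longitude: L_s = 360° × (46 − 80)/365.25 = -33.511°, i.e. -33.511° + 360° = 326.489°.
sin δ = sin 23.44° × sin 326.489° = -0.21962, so δ = -12.687°.
cos h₀ = −tan(+21.4°) tan(-12.687°) = 0.0882, h₀ = 1.4825 rad.
Bracket: h₀ sin ϕ sin δ + cos ϕ cos δ sin h₀ = 1.4825×0.36488×-0.21962 + 0.93106×0.97559×0.99610 = -0.118800 + 0.904790 = 0.785990.
Q̄ = (S_0/π) × [bracket] = (1361/π) × 0.785990 = 340.51 W/m².
— Configuration B (ϕ=-16.5°):
Solar longitude: L_s = 360° × (48 − 80)/365.25 = -31.540°, i.e. -31.540° + 360° = 328.460°.
sin δ = sin 23.44° × sin 328.460° = -0.20808, so δ = -12.010°.
cos h₀ = −tan(-16.5°) tan(-12.010°) = -0.0630, h₀ = 1.6339 rad.
Bracket: h₀ sin ϕ sin δ + cos ϕ cos δ sin h₀ = 1.6339×-0.28402×-0.20808 + 0.95882×0.97811×0.99801 = 0.096562 + 0.935965 = 1.032527.
Q̄ = (S_0/π) × [bracket] = (1361/π) × 1.032527 = 447.31 W/m².
Ratio Q̄_A / Q̄_B = 340.51 / 447.31 = 0.7612.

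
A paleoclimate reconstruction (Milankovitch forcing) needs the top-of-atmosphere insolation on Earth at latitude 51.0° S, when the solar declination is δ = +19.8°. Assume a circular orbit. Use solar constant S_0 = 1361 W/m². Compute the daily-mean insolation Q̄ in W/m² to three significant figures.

Q̄ ≈ 103 W/m²

cos h₀ = −tan(-51.0°) tan(+19.800°) = 0.4446, h₀ = 1.1101 rad.
Bracket: h₀ sin ϕ sin δ + cos ϕ cos δ sin h₀ = 1.1101×-0.77715×0.33874 + 0.62932×0.94088×0.89573 = -0.292236 + 0.530375 = 0.238139.
Q̄ = (S_0/π) × [bracket] = (1361/π) × 0.238139 = 103.2 W/m².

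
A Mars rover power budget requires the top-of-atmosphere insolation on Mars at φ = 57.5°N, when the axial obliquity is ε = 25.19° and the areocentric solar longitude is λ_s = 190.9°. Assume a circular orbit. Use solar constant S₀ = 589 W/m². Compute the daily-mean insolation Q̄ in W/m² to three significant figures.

Q̄ ≈ 81.2 W/m²

sin δ = sin 25.19° × sin 190.9° = -0.08048, so δ = -4.616°.
cos H₀ = −tan(+57.5°) tan(-4.616°) = 0.1267, H₀ = 1.4437 rad.
Bracket: H₀ sin φ sin δ + cos φ cos δ sin H₀ = 1.4437×0.84339×-0.08048 + 0.53730×0.99676×0.99194 = -0.097993 + 0.531243 = 0.433250.
Q̄ = (S₀/π) × [bracket] = (589/π) × 0.433250 = 81.23 W/m².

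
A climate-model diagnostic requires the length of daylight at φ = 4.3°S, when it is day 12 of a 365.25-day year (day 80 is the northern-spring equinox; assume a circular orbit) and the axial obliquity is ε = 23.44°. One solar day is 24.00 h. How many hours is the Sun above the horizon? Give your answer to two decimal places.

Solar longitude: λ_s = 360° × (12 − 80)/365.25 = -67.023°, i.e. -67.023° + 360° = 292.977°.
sin δ = sin 23.44° × sin 292.977° = -0.36623, so δ = -21.483°.
cos H₀ = −tan φ · tan δ = −tan(-4.3°) × tan(-21.483°) = -0.0296, so H₀ = 1.6004 rad = 91.70°.
Daylight = 2H₀/(2π) × 24.00 h = (1.6004/π) × 24.00 = 12.23 h.

12.23 h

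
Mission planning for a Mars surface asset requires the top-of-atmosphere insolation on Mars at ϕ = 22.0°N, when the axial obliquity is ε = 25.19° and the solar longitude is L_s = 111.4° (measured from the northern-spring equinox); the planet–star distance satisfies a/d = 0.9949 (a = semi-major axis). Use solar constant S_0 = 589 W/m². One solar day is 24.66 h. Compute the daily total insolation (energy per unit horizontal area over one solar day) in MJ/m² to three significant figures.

18.1 MJ/m²

Solar declination: sin δ = sin ε · sin L_s = sin 25.19° × sin 111.4° = 0.39628, so δ = +23.346°.
cos h₀ = −tan(+22.0°) tan(+23.346°) = -0.1744, h₀ = 1.7461 rad.
Bracket: h₀ sin ϕ sin δ + cos ϕ cos δ sin h₀ = 1.7461×0.37461×0.39628 + 0.92718×0.91813×0.98468 = 0.259209 + 0.838230 = 1.097439.
Inverse-square distance factor (a/d)² = 0.9949² = 0.989826.
Q̄ = (S_0/π) × 0.989826 × [bracket] = (589/π) × 0.989826 × 1.097439 = 203.66 W/m².
Daily total = Q̄ × 24.66 h × 3600 s/h = 203.66 × 24.66 × 3600 / 10⁶ = 18.08 MJ/m².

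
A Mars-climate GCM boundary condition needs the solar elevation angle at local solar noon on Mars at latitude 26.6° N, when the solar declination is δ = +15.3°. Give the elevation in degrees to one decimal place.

At local noon the hour angle is zero, so the zenith angle equals |φ − δ| = |+26.6° − (+15.300°)| = 11.300°.
Elevation = 90° − 11.300° = 78.7°.

78.7°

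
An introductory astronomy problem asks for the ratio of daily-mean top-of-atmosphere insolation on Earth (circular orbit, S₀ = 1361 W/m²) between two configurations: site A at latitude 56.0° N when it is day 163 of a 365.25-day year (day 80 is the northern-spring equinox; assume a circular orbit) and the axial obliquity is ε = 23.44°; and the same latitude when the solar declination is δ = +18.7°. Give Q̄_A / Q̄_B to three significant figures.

Q̄_A / Q̄_B ≈ 1.12

— Configuration A (φ=+56.0°):
Solar longitude: λ_s = 360° × (163 − 80)/365.25 = 81.807°.
sin δ = sin 23.44° × sin 81.807° = 0.39373, so δ = +23.187°.
cos H₀ = −tan(+56.0°) tan(+23.187°) = -0.6350, H₀ = 2.2588 rad.
Bracket: H₀ sin φ sin δ + cos φ cos δ sin H₀ = 2.2588×0.82904×0.39373 + 0.55919×0.91923×0.77250 = 0.737313 + 0.397084 = 1.134397.
Q̄ = (S₀/π) × [bracket] = (1361/π) × 1.134397 = 491.44 W/m².
— Configuration B (φ=+56.0°):
cos H₀ = −tan(+56.0°) tan(+18.700°) = -0.5018, H₀ = 2.0965 rad.
Bracket: H₀ sin φ sin δ + cos φ cos δ sin H₀ = 2.0965×0.82904×0.32061 + 0.55919×0.94721×0.86497 = 0.557247 + 0.458149 = 1.015396.
Q̄ = (S₀/π) × [bracket] = (1361/π) × 1.015396 = 439.89 W/m².
Ratio Q̄_A / Q̄_B = 491.44 / 439.89 = 1.117.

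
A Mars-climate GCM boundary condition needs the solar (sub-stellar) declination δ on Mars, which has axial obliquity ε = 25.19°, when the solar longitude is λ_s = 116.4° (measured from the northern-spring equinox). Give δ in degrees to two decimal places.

δ = +22.41°

sin δ = sin ε · sin λ_s = sin 25.19° × sin 116.4° = 0.381234.
δ = arcsin(0.381234) = +22.41°.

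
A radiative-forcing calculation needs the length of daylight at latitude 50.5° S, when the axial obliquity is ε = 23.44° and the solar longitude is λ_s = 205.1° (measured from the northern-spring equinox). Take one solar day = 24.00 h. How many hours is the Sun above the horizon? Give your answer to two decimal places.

Solar declination: sin δ = sin ε · sin λ_s = sin 23.44° × sin 205.1° = -0.16874, so δ = -9.715°.
cos H₀ = −tan φ · tan δ = −tan(-50.5°) × tan(-9.715°) = -0.2077, so H₀ = 1.7800 rad = 101.99°.
Daylight = 2H₀/(2π) × 24.00 h = (1.7800/π) × 24.00 = 13.60 h.

13.60 h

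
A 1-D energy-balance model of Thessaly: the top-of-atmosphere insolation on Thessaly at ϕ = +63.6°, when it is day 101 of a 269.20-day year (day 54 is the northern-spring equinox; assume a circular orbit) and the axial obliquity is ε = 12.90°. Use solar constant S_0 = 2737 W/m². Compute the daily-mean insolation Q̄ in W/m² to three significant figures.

Q̄ ≈ 655 W/m²

Solar longitude: L_s = 360° × (101 − 54)/269.20 = 62.853°.
sin δ = sin 12.90° × sin 62.853° = 0.19866, so δ = +11.458°.
cos h₀ = −tan(+63.6°) tan(+11.458°) = -0.4083, h₀ = 1.9914 rad.
Bracket: h₀ sin ϕ sin δ + cos ϕ cos δ sin h₀ = 1.9914×0.89571×0.19866 + 0.44464×0.98007×0.91283 = 0.354353 + 0.397792 = 0.752145.
Q̄ = (S_0/π) × [bracket] = (2737/π) × 0.752145 = 655.3 W/m².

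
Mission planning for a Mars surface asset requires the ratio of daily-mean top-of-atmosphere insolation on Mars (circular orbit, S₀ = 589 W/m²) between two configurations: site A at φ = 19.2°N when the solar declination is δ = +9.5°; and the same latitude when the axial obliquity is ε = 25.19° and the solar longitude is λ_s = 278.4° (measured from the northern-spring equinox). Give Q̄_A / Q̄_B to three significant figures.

— Configuration A (φ=+19.2°):
cos H₀ = −tan(+19.2°) tan(+9.500°) = -0.0583, H₀ = 1.6291 rad.
Bracket: H₀ sin φ sin δ + cos φ cos δ sin H₀ = 1.6291×0.32887×0.16505 + 0.94438×0.98629×0.99830 = 0.088428 + 0.929849 = 1.018277.
Q̄ = (S₀/π) × [bracket] = (589/π) × 1.018277 = 190.91 W/m².
— Configuration B (φ=+19.2°):
Solar declination: sin δ = sin ε · sin λ_s = sin 25.19° × sin 278.4° = -0.42106, so δ = -24.901°.
cos H₀ = −tan(+19.2°) tan(-24.901°) = 0.1617, H₀ = 1.4084 rad.
Bracket: H₀ sin φ sin δ + cos φ cos δ sin H₀ = 1.4084×0.32887×-0.42106 + 0.94438×0.90703×0.98685 = -0.195027 + 0.845317 = 0.650290.
Q̄ = (S₀/π) × [bracket] = (589/π) × 0.650290 = 121.92 W/m².
Ratio Q̄_A / Q̄_B = 190.91 / 121.92 = 1.566.

Q̄_A / Q̄_B ≈ 1.57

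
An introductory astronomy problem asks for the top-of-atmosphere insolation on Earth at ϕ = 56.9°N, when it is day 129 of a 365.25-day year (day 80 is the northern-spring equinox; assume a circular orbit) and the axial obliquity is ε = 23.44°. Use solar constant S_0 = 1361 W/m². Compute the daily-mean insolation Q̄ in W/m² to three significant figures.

Solar longitude: L_s = 360° × (129 − 80)/365.25 = 48.296°.
sin δ = sin 23.44° × sin 48.296° = 0.29698, so δ = +17.277°.
cos h₀ = −tan(+56.9°) tan(+17.277°) = -0.4771, h₀ = 2.0681 rad.
Bracket: h₀ sin ϕ sin δ + cos ϕ cos δ sin h₀ = 2.0681×0.83772×0.29698 + 0.54610×0.95488×0.87885 = 0.514515 + 0.458285 = 0.972800.
Q̄ = (S_0/π) × [bracket] = (1361/π) × 0.972800 = 421.4 W/m².

Q̄ ≈ 421 W/m²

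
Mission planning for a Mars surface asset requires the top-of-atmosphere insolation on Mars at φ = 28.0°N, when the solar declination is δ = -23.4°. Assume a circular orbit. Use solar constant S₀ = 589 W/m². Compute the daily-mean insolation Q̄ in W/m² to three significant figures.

Q̄ ≈ 101 W/m²

cos H₀ = −tan(+28.0°) tan(-23.400°) = 0.2301, H₀ = 1.3386 rad.
Bracket: H₀ sin φ sin δ + cos φ cos δ sin H₀ = 1.3386×0.46947×-0.39715 + 0.88295×0.91775×0.97317 = -0.249582 + 0.788586 = 0.539004.
Q̄ = (S₀/π) × [bracket] = (589/π) × 0.539004 = 101.1 W/m².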